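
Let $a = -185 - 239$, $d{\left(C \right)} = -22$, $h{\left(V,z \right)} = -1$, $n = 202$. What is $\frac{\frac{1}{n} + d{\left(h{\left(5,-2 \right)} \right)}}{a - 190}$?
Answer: $\frac{4443}{124028} \approx 0.035823$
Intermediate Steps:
$a = -424$
$\frac{\frac{1}{n} + d{\left(h{\left(5,-2 \right)} \right)}}{a - 190} = \frac{\frac{1}{202} - 22}{-424 - 190} = \frac{\frac{1}{202} - 22}{-614} = \left(- \frac{4443}{202}\right) \left(- \frac{1}{614}\right) = \frac{4443}{124028}$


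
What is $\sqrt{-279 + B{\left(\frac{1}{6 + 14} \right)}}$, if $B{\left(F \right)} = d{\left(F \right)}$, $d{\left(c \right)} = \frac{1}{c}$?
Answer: $i \sqrt{259} \approx 16.093 i$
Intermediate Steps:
$B{\left(F \right)} = \frac{1}{F}$
$\sqrt{-279 + B{\left(\frac{1}{6 + 14} \right)}} = \sqrt{-279 + \frac{1}{\frac{1}{6 + 14}}} = \sqrt{-279 + \frac{1}{\frac{1}{20}}} = \sqrt{-279 + 20} = \sqrt{-259} = i \sqrt{259}$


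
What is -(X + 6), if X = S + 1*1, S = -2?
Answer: -5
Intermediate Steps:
X = -1 (X = -2 + 1*1 = -2 + 1 = -1)
-(X + 6) = -(-1 + 6) = -1*5 = -5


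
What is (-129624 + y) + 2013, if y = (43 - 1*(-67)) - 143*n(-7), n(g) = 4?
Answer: -128073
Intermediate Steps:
y = -462 (y = (43 - 1*(-67)) - 143*4 = (43 + 67) - 572 = 110 - 572 = -462)
(-129624 + y) + 2013 = (-129624 - 462) + 2013 = -130086 + 2013 = -128073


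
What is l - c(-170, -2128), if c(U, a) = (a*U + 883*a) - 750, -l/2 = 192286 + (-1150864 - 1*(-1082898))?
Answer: 1269374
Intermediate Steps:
l = -248640 (l = -2*(192286 + (-1150864 - 1*(-1082898))) = -2*(192286 + (-1150864 + 1082898)) = -2*(192286 - 67966) = -2*124320 = -248640)
c(U, a) = -750 + 883*a + U*a (c(U, a) = (U*a + 883*a) - 750 = (883*a + U*a) - 750 = -750 + 883*a + U*a)
l - c(-170, -2128) = -248640 - (-750 + 883*(-2128) - 170*(-2128)) = -248640 - (-750 - 1879024 + 361760) = -248640 - 1*(-1518014) = -248640 + 1518014 = 1269374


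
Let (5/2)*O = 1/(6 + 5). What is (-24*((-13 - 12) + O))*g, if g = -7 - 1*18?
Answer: -164760/11 ≈ -14978.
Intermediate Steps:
g = -25 (g = -7 - 18 = -25)
O = 2/55 (O = 2/(5*(6 + 5)) = (⅖)/11 = (⅖)*(1/11) = 2/55 ≈ 0.036364)
(-24*((-13 - 12) + O))*g = -24*((-13 - 12) + 2/55)*(-25) = -24*(-25 + 2/55)*(-25) = -24*(-1373/55)*(-25) = (32952/55)*(-25) = -164760/11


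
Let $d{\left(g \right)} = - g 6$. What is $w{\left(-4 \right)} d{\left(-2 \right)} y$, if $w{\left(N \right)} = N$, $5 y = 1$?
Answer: $- \frac{48}{5} \approx -9.6$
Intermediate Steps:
$y = \frac{1}{5}$ ($y = \frac{1}{5} \cdot 1 = \frac{1}{5} \approx 0.2$)
$d{\left(g \right)} = - 6 g$
$w{\left(-4 \right)} d{\left(-2 \right)} y = - 4 \left(\left(-6\right) \left(-2\right)\right) \frac{1}{5} = \left(-4\right) 12 \cdot \frac{1}{5} = \left(-48\right) \frac{1}{5} = - \frac{48}{5}$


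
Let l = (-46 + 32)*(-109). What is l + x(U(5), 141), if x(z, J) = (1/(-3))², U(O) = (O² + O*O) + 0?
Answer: 13735/9 ≈ 1526.1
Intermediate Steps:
l = 1526 (l = -14*(-109) = 1526)
U(O) = 2*O² (U(O) = (O² + O²) + 0 = 2*O² + 0 = 2*O²)
x(z, J) = ⅑ (x(z, J) = (-⅓)² = ⅑)
l + x(U(5), 141) = 1526 + ⅑ = 13735/9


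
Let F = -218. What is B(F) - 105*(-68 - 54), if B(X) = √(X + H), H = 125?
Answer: 12810 + I*√93 ≈ 12810.0 + 9.6436*I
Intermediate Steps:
B(X) = √(125 + X) (B(X) = √(X + 125) = √(125 + X))
B(F) - 105*(-68 - 54) = √(125 - 218) - 105*(-68 - 54) = √(-93) - 105*(-122) = I*√93 + 12810 = 12810 + I*√93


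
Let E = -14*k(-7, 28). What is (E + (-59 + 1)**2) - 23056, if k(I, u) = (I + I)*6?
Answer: -18516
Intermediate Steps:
k(I, u) = 12*I (k(I, u) = (2*I)*6 = 12*I)
E = 1176 (E = -168*(-7) = -14*(-84) = 1176)
(E + (-59 + 1)**2) - 23056 = (1176 + (-59 + 1)**2) - 23056 = (1176 + (-58)**2) - 23056 = (1176 + 3364) - 23056 = 4540 - 23056 = -18516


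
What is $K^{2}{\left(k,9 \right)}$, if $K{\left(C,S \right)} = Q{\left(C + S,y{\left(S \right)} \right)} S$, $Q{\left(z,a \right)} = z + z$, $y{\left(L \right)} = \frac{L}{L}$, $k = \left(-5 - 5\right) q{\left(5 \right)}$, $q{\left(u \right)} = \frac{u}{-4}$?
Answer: $149769$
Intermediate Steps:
$q{\left(u \right)} = - \frac{u}{4}$ ($q{\left(u \right)} = u \left(- \frac{1}{4}\right) = - \frac{u}{4}$)
$k = \frac{25}{2}$ ($k = \left(-5 - 5\right) \left(\left(- \frac{1}{4}\right) 5\right) = \left(-10\right) \left(- \frac{5}{4}\right) = \frac{25}{2} \approx 12.5$)
$y{\left(L \right)} = 1$
$Q{\left(z,a \right)} = 2 z$
$K{\left(C,S \right)} = S \left(2 C + 2 S\right)$ ($K{\left(C,S \right)} = 2 \left(C + S\right) S = \left(2 C + 2 S\right) S = S \left(2 C + 2 S\right)$)
$K^{2}{\left(k,9 \right)} = \left(2 \cdot 9 \left(\frac{25}{2} + 9\right)\right)^{2} = \left(2 \cdot 9 \cdot \frac{43}{2}\right)^{2} = 387^{2} = 149769$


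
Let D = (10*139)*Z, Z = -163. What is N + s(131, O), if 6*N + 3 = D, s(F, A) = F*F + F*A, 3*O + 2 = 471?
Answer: -243/2 ≈ -121.50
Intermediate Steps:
O = 469/3 (O = -⅔ + (⅓)*471 = -⅔ + 157 = 469/3 ≈ 156.33)
D = -226570 (D = (10*139)*(-163) = 1390*(-163) = -226570)
s(F, A) = F² + A*F
N = -226573/6 (N = -½ + (⅙)*(-226570) = -½ - 113285/3 = -226573/6 ≈ -37762.)
N + s(131, O) = -226573/6 + 131*(469/3 + 131) = -226573/6 + 131*(862/3) = -226573/6 + 112922/3 = -243/2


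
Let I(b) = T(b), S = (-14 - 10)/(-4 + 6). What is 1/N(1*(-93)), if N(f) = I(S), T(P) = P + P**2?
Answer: 1/132 ≈ 0.0075758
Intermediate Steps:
S = -12 (S = -24/2 = -24*1/2 = -12)
I(b) = b*(1 + b)
N(f) = 132 (N(f) = -12*(1 - 12) = -12*(-11) = 132)
1/N(1*(-93)) = 1/132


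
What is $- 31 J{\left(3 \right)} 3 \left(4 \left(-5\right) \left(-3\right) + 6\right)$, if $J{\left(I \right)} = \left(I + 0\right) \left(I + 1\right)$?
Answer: $-73656$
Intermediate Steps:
$J{\left(I \right)} = I \left(1 + I\right)$
$- 31 J{\left(3 \right)} 3 \left(4 \left(-5\right) \left(-3\right) + 6\right) = - 31 \cdot 3 \left(1 + 3\right) 3 \left(4 \left(-5\right) \left(-3\right) + 6\right) = - 31 \cdot 3 \cdot 4 \cdot 3 \left(\left(-20\right) \left(-3\right) + 6\right) = \left(-31\right) 12 \cdot 3 \left(60 + 6\right) = - 372 \cdot 3 \cdot 66 = \left(-372\right) 198 = -73656$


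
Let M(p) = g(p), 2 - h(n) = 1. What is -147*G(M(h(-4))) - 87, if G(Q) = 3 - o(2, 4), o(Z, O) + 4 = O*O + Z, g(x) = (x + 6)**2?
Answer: 1530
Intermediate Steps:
g(x) = (6 + x)**2
h(n) = 1 (h(n) = 2 - 1*1 = 2 - 1 = 1)
o(Z, O) = -4 + Z + O**2 (o(Z, O) = -4 + (O*O + Z) = -4 + (O**2 + Z) = -4 + (Z + O**2) = -4 + Z + O**2)
M(p) = (6 + p)**2
G(Q) = -11 (G(Q) = 3 - (-4 + 2 + 4**2) = 3 - (-4 + 2 + 16) = 3 - 1*14 = 3 - 14 = -11)
-147*G(M(h(-4))) - 87 = -147*(-11) - 87 = 1617 - 87 = 1530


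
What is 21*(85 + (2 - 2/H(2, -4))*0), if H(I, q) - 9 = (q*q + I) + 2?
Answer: 1785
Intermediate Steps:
H(I, q) = 11 + I + q**2 (H(I, q) = 9 + ((q*q + I) + 2) = 9 + ((q**2 + I) + 2) = 9 + ((I + q**2) + 2) = 9 + (2 + I + q**2) = 11 + I + q**2)
21*(85 + (2 - 2/H(2, -4))*0) = 21*(85 + (2 - 2/(11 + 2 + (-4)**2))*0) = 21*(85 + (2 - 2/(11 + 2 + 16))*0) = 21*(85 + (2 - 2/29)*0) = 21*(85 + (56/29)*0) = 21*(85 + 0) = 21*85 = 1785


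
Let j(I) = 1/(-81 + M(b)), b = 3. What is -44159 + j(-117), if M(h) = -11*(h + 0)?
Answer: -5034127/114 ≈ -44159.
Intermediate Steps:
M(h) = -11*h
j(I) = -1/114 (j(I) = 1/(-81 - 11*3) = 1/(-81 - 33) = 1/(-114) = -1/114)
-44159 + j(-117) = -44159 - 1/114 = -5034127/114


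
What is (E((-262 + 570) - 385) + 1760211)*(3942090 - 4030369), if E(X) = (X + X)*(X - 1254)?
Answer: -173484566615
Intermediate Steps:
E(X) = 2*X*(-1254 + X) (E(X) = (2*X)*(-1254 + X) = 2*X*(-1254 + X))
(E((-262 + 570) - 385) + 1760211)*(3942090 - 4030369) = (2*((-262 + 570) - 385)*(-1254 + ((-262 + 570) - 385)) + 1760211)*(3942090 - 4030369) = (2*(308 - 385)*(-1254 + (308 - 385)) + 1760211)*(-88279) = (2*(-77)*(-1254 - 77) + 1760211)*(-88279) = (2*(-77)*(-1331) + 1760211)*(-88279) = (204974 + 1760211)*(-88279) = 1965185*(-88279) = -173484566615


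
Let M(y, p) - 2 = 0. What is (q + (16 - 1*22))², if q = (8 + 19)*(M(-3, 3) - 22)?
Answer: 298116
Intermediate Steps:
M(y, p) = 2 (M(y, p) = 2 + 0 = 2)
q = -540 (q = (8 + 19)*(2 - 22) = 27*(-20) = -540)
(q + (16 - 1*22))² = (-540 + (16 - 1*22))² = (-540 + (16 - 22))² = (-540 - 6)² = (-546)² = 298116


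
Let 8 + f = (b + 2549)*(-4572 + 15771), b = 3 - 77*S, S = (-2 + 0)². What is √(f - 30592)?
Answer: 126*√1581 ≈ 5010.0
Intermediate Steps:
S = 4 (S = (-2)² = 4)
b = -305 (b = 3 - 77*4 = 3 - 308 = -305)
f = 25130548 (f = -8 + (-305 + 2549)*(-4572 + 15771) = -8 + 2244*11199 = -8 + 25130556 = 25130548)
√(f - 30592) = √(25130548 - 30592) = √25099956 = 126*√1581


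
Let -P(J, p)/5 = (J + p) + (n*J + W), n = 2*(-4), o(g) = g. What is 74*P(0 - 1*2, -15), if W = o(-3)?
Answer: 1480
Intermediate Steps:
n = -8
W = -3
P(J, p) = 15 - 5*p + 35*J (P(J, p) = -5*((J + p) + (-8*J - 3)) = -5*((J + p) + (-3 - 8*J)) = -5*(-3 + p - 7*J) = 15 - 5*p + 35*J)
74*P(0 - 1*2, -15) = 74*(15 - 5*(-15) + 35*(0 - 1*2)) = 74*(15 + 75 + 35*(0 - 2)) = 74*(15 + 75 + 35*(-2)) = 74*(15 + 75 - 70) = 74*20 = 1480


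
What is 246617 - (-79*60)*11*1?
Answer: 298757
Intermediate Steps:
246617 - (-79*60)*11*1 = 246617 - (-4740)*11 = 246617 - 1*(-52140) = 246617 + 52140 = 298757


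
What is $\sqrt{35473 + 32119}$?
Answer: $2 \sqrt{16898} \approx 259.98$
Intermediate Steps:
$\sqrt{35473 + 32119} = \sqrt{67592} = 2 \sqrt{16898}$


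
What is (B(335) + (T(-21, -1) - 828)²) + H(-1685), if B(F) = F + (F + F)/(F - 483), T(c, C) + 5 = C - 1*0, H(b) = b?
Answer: 51370909/74 ≈ 6.9420e+5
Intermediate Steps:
T(c, C) = -5 + C (T(c, C) = -5 + (C - 1*0) = -5 + (C + 0) = -5 + C)
B(F) = F + 2*F/(-483 + F) (B(F) = F + (2*F)/(-483 + F) = F + 2*F/(-483 + F))
(B(335) + (T(-21, -1) - 828)²) + H(-1685) = (335*(-481 + 335)/(-483 + 335) + ((-5 - 1) - 828)²) - 1685 = (335*(-146)/(-148) + (-6 - 828)²) - 1685 = (335*(-1/148)*(-146) + (-834)²) - 1685 = (24455/74 + 695556) - 1685 = 51495599/74 - 1685 = 51370909/74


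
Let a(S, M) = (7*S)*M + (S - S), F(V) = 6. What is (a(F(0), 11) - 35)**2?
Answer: 182329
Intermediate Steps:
a(S, M) = 7*M*S (a(S, M) = 7*M*S + 0 = 7*M*S)
(a(F(0), 11) - 35)**2 = (7*11*6 - 35)**2 = (462 - 35)**2 = 427**2 = 182329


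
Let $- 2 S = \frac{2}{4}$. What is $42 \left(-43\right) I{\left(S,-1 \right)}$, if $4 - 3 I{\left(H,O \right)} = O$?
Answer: $-3010$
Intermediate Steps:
$S = - \frac{1}{4}$ ($S = - \frac{2 \cdot \frac{1}{4}}{2} = \left(- \frac{1}{2}\right) \frac{1}{2} = - \frac{1}{4} \approx -0.25$)
$I{\left(H,O \right)} = \frac{4}{3} - \frac{O}{3}$
$42 \left(-43\right) I{\left(S,-1 \right)} = 42 \left(-43\right) \left(\frac{4}{3} - - \frac{1}{3}\right) = - 1806 \left(\frac{4}{3} + \frac{1}{3}\right) = \left(-1806\right) \frac{5}{3} = -3010$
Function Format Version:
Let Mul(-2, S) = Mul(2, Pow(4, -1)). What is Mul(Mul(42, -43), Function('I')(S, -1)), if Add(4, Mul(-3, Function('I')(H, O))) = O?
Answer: -3010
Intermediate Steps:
S = Rational(-1, 4) (S = Mul(Rational(-1, 2), Mul(2, Pow(4, -1))) = Mul(Rational(-1, 2), Mul(2, Rational(1, 4))) = Mul(Rational(-1, 2), Rational(1, 2)) = Rational(-1, 4) ≈ -0.25000)
Function('I')(H, O) = Add(Rational(4, 3), Mul(Rational(-1, 3), O))
Mul(Mul(42, -43), Function('I')(S, -1)) = Mul(Mul(42, -43), Add(Rational(4, 3), Mul(Rational(-1, 3), -1))) = Mul(-1806, Add(Rational(4, 3), Rational(1, 3))) = Mul(-1806, Rational(5, 3)) = -3010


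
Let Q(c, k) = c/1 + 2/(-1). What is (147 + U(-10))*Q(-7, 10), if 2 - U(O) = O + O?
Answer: -1521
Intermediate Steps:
U(O) = 2 - 2*O (U(O) = 2 - (O + O) = 2 - 2*O)
Q(c, k) = -2 + c (Q(c, k) = c*1 + 2*(-1) = c - 2 = -2 + c)
(147 + U(-10))*Q(-7, 10) = (147 + (2 - 2*(-10)))*(-2 - 7) = (147 + (2 + 20))*(-9) = (147 + 22)*(-9) = 169*(-9) = -1521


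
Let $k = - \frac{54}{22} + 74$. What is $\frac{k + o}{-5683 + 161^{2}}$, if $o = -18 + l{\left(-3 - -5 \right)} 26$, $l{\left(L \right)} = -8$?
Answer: $- \frac{1699}{222618} \approx -0.0076319$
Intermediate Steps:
$k = \frac{787}{11}$ ($k = \left(-54\right) \frac{1}{22} + 74 = - \frac{27}{11} + 74 = \frac{787}{11} \approx 71.545$)
$o = -226$ ($o = -18 - 208 = -226$)
$\frac{k + o}{-5683 + 161^{2}} = \frac{\frac{787}{11} - 226}{-5683 + 161^{2}} = - \frac{1699}{11 \left(-5683 + 25921\right)} = - \frac{1699}{11 \cdot 20238} = \left(- \frac{1699}{11}\right) \frac{1}{20238} = - \frac{1699}{222618}$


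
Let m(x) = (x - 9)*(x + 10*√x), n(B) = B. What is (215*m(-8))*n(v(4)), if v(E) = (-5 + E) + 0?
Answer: -29240 + 73100*I*√2 ≈ -29240.0 + 1.0338e+5*I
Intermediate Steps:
v(E) = -5 + E
m(x) = (-9 + x)*(x + 10*√x)
(215*m(-8))*n(v(4)) = (215*((-8)² - 180*I*√2 - 9*(-8) + 10*(-8)^(3/2)))*(-5 + 4) = (215*(64 - 180*I*√2 + 72 + 10*(-16*I*√2)))*(-1) = (215*(64 - 180*I*√2 + 72 - 160*I*√2))*(-1) = (215*(136 - 340*I*√2))*(-1) = (29240 - 73100*I*√2)*(-1) = -29240 + 73100*I*√2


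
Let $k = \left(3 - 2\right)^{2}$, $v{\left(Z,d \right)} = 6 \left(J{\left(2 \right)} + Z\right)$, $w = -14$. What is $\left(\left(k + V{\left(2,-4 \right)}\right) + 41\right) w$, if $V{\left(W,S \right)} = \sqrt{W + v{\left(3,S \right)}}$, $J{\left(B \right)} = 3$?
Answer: $-588 - 14 \sqrt{38} \approx -674.3$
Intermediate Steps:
$v{\left(Z,d \right)} = 18 + 6 Z$ ($v{\left(Z,d \right)} = 6 \left(3 + Z\right) = 18 + 6 Z$)
$k = 1$ ($k = 1^{2} = 1$)
$V{\left(W,S \right)} = \sqrt{36 + W}$ ($V{\left(W,S \right)} = \sqrt{W + \left(18 + 6 \cdot 3\right)} = \sqrt{W + \left(18 + 18\right)} = \sqrt{W + 36} = \sqrt{36 + W}$)
$\left(\left(k + V{\left(2,-4 \right)}\right) + 41\right) w = \left(\left(1 + \sqrt{36 + 2}\right) + 41\right) \left(-14\right) = \left(\left(1 + \sqrt{38}\right) + 41\right) \left(-14\right) = \left(42 + \sqrt{38}\right) \left(-14\right) = -588 - 14 \sqrt{38}$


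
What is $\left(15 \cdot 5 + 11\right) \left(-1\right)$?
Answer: $-86$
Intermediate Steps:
$\left(15 \cdot 5 + 11\right) \left(-1\right) = \left(75 + 11\right) \left(-1\right) = 86 \left(-1\right) = -86$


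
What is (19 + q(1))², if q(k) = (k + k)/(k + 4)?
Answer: 9409/25 ≈ 376.36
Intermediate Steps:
q(k) = 2*k/(4 + k) (q(k) = (2*k)/(4 + k) = 2*k/(4 + k))
(19 + q(1))² = (19 + 2*1/(4 + 1))² = (19 + 2*1/5)² = (19 + 2*1*(⅕))² = (19 + ⅖)² = (97/5)² = 9409/25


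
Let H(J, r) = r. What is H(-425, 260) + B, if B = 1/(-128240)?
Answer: 33342399/128240 ≈ 260.00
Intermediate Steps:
B = -1/128240 ≈ -7.7979e-6
H(-425, 260) + B = 260 - 1/128240 = 33342399/128240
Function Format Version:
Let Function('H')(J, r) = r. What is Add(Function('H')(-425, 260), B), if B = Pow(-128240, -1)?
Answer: Rational(33342399, 128240) ≈ 260.00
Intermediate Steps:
B = Rational(-1, 128240) ≈ -7.7979e-6
Add(Function('H')(-425, 260), B) = Add(260, Rational(-1, 128240)) = Rational(33342399, 128240)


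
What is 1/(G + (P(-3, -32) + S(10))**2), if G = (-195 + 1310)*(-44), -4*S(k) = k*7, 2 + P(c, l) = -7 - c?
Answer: -4/194031 ≈ -2.0615e-5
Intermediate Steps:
P(c, l) = -9 - c (P(c, l) = -2 + (-7 - c) = -9 - c)
S(k) = -7*k/4 (S(k) = -k*7/4 = -7*k/4)
G = -49060 (G = 1115*(-44) = -49060)
1/(G + (P(-3, -32) + S(10))**2) = 1/(-49060 + ((-9 - 1*(-3)) - 7/4*10)**2) = 1/(-49060 + ((-9 + 3) - 35/2)**2) = 1/(-49060 + (-6 - 35/2)**2) = 1/(-49060 + (-47/2)**2) = 1/(-49060 + 2209/4) = 1/(-194031/4) = -4/194031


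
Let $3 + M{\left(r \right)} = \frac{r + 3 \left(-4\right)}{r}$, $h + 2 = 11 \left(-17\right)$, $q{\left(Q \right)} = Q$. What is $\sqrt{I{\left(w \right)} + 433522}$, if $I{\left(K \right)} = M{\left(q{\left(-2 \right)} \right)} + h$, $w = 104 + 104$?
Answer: $\sqrt{433337} \approx 658.28$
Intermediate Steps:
$h = -189$ ($h = -2 + 11 \left(-17\right) = -2 - 187 = -189$)
$w = 208$
$M{\left(r \right)} = -3 + \frac{-12 + r}{r}$ ($M{\left(r \right)} = -3 + \frac{r + 3 \left(-4\right)}{r} = -3 + \frac{r - 12}{r} = -3 + \frac{-12 + r}{r}$)
$I{\left(K \right)} = -185$ ($I{\left(K \right)} = \left(-2 - \frac{12}{-2}\right) - 189 = \left(-2 - -6\right) - 189 = \left(-2 + 6\right) - 189 = 4 - 189 = -185$)
$\sqrt{I{\left(w \right)} + 433522} = \sqrt{-185 + 433522} = \sqrt{433337}$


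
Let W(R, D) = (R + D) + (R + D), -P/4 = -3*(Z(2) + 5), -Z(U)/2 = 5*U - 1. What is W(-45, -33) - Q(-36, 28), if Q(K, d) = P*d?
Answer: 4212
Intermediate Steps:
Z(U) = 2 - 10*U (Z(U) = -2*(5*U - 1) = -2*(-1 + 5*U) = 2 - 10*U)
P = -156 (P = -(-12)*((2 - 10*2) + 5) = -(-12)*((2 - 20) + 5) = -(-12)*(-18 + 5) = -(-12)*(-13) = -4*39 = -156)
W(R, D) = 2*D + 2*R (W(R, D) = (D + R) + (D + R) = 2*D + 2*R)
Q(K, d) = -156*d
W(-45, -33) - Q(-36, 28) = (2*(-33) + 2*(-45)) - (-156)*28 = (-66 - 90) - 1*(-4368) = -156 + 4368 = 4212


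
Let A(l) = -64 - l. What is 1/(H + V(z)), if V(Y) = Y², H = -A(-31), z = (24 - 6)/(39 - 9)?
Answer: 25/834 ≈ 0.029976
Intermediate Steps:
z = ⅗ (z = 18/30 = 18*(1/30) = ⅗ ≈ 0.60000)
H = 33 (H = -(-64 - 1*(-31)) = -(-64 + 31) = -1*(-33) = 33)
1/(H + V(z)) = 1/(33 + (⅗)²) = 1/(33 + 9/25) = 1/(834/25) = 25/834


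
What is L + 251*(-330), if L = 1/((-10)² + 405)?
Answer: -41829149/505 ≈ -82830.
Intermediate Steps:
L = 1/505 (L = 1/(100 + 405) = 1/505 ≈ 0.0019802)
L + 251*(-330) = 1/505 + 251*(-330) = 1/505 - 82830 = -41829149/505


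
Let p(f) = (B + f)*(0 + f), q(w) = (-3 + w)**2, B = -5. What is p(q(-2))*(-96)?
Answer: -48000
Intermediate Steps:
p(f) = f*(-5 + f) (p(f) = (-5 + f)*(0 + f) = (-5 + f)*f = f*(-5 + f))
p(q(-2))*(-96) = ((-3 - 2)**2*(-5 + (-3 - 2)**2))*(-96) = ((-5)**2*(-5 + (-5)**2))*(-96) = (25*(-5 + 25))*(-96) = (25*20)*(-96) = 500*(-96) = -48000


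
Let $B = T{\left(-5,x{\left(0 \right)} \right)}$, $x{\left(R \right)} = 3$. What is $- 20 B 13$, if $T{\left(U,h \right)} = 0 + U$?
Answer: $1300$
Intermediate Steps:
$T{\left(U,h \right)} = U$
$B = -5$
$- 20 B 13 = \left(-20\right) \left(-5\right) 13 = 100 \cdot 13 = 1300$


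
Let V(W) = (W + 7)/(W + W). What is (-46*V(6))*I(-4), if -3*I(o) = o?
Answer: -598/9 ≈ -66.444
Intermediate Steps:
I(o) = -o/3
V(W) = (7 + W)/(2*W) (V(W) = (7 + W)/((2*W)) = (7 + W)*(1/(2*W)) = (7 + W)/(2*W))
(-46*V(6))*I(-4) = (-23*(7 + 6)/6)*(-1/3*(-4)) = -23*13/6*(4/3) = -46*13/12*(4/3) = -299/6*4/3 = -598/9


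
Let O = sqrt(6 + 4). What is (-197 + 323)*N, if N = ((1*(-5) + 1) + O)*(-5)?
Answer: 2520 - 630*sqrt(10) ≈ 527.76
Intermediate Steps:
O = sqrt(10) ≈ 3.1623
N = 20 - 5*sqrt(10) (N = ((1*(-5) + 1) + sqrt(10))*(-5) = ((-5 + 1) + sqrt(10))*(-5) = (-4 + sqrt(10))*(-5) = 20 - 5*sqrt(10) ≈ 4.1886)
(-197 + 323)*N = (-197 + 323)*(20 - 5*sqrt(10)) = 126*(20 - 5*sqrt(10)) = 2520 - 630*sqrt(10)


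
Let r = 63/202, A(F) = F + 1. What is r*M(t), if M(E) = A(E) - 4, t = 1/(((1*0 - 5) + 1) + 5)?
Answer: -63/101 ≈ -0.62376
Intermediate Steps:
A(F) = 1 + F
t = 1 (t = 1/(((0 - 5) + 1) + 5) = 1/((-5 + 1) + 5) = 1/(-4 + 5) = 1/1 = 1)
M(E) = -3 + E (M(E) = (1 + E) - 4 = -3 + E)
r = 63/202 (r = 63*(1/202) = 63/202 ≈ 0.31188)
r*M(t) = 63*(-3 + 1)/202 = (63/202)*(-2) = -63/101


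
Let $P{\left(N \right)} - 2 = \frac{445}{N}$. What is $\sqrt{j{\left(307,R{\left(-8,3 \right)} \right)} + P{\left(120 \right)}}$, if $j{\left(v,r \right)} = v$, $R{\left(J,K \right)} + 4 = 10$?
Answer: $\frac{\sqrt{45030}}{12} \approx 17.684$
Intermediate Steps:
$P{\left(N \right)} = 2 + \frac{445}{N}$
$R{\left(J,K \right)} = 6$ ($R{\left(J,K \right)} = -4 + 10 = 6$)
$\sqrt{j{\left(307,R{\left(-8,3 \right)} \right)} + P{\left(120 \right)}} = \sqrt{307 + \left(2 + \frac{445}{120}\right)} = \sqrt{307 + \left(2 + 445 \cdot \frac{1}{120}\right)} = \sqrt{307 + \left(2 + \frac{89}{24}\right)} = \sqrt{307 + \frac{137}{24}} = \sqrt{\frac{7505}{24}} = \frac{\sqrt{45030}}{12}$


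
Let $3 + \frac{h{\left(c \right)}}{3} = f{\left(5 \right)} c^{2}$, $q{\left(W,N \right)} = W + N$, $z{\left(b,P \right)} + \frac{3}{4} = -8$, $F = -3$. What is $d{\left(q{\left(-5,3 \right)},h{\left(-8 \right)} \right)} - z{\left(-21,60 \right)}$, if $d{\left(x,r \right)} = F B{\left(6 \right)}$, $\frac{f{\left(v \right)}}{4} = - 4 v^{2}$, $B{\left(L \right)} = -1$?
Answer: $\frac{47}{4} \approx 11.75$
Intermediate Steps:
$z{\left(b,P \right)} = - \frac{35}{4}$ ($z{\left(b,P \right)} = - \frac{3}{4} - 8 = - \frac{35}{4}$)
$f{\left(v \right)} = - 16 v^{2}$ ($f{\left(v \right)} = 4 \left(- 4 v^{2}\right) = - 16 v^{2}$)
$q{\left(W,N \right)} = N + W$
$h{\left(c \right)} = -9 - 1200 c^{2}$ ($h{\left(c \right)} = -9 + 3 - 16 \cdot 5^{2} c^{2} = -9 + 3 \left(-16\right) 25 c^{2} = -9 + 3 \left(- 400 c^{2}\right) = -9 - 1200 c^{2}$)
$d{\left(x,r \right)} = 3$ ($d{\left(x,r \right)} = \left(-3\right) \left(-1\right) = 3$)
$d{\left(q{\left(-5,3 \right)},h{\left(-8 \right)} \right)} - z{\left(-21,60 \right)} = 3 - - \frac{35}{4} = 3 + \frac{35}{4} = \frac{47}{4}$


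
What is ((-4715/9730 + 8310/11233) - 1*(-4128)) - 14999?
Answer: -237628154537/21859418 ≈ -10871.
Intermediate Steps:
((-4715/9730 + 8310/11233) - 1*(-4128)) - 14999 = ((-4715*1/9730 + 8310*(1/11233)) + 4128) - 14999 = ((-943/1946 + 8310/11233) + 4128) - 14999 = (5578541/21859418 + 4128) - 14999 = 90241256045/21859418 - 14999 = -237628154537/21859418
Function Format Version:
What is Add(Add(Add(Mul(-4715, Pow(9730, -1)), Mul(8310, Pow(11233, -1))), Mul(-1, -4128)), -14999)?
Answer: Rational(-237628154537, 21859418) ≈ -10871.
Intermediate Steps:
Add(Add(Add(Mul(-4715, Pow(9730, -1)), Mul(8310, Pow(11233, -1))), Mul(-1, -4128)), -14999) = Add(Add(Add(Mul(-4715, Rational(1, 9730)), Mul(8310, Rational(1, 11233))), 4128), -14999) = Add(Add(Add(Rational(-943, 1946), Rational(8310, 11233)), 4128), -14999) = Add(Add(Rational(5578541, 21859418), 4128), -14999) = Add(Rational(90241256045, 21859418), -14999) = Rational(-237628154537, 21859418)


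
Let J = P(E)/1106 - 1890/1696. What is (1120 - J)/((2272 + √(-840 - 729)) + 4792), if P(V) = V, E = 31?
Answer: 464216694643/2925135798970 - 525726721*I*√1569/23401086391760 ≈ 0.1587 - 0.00088989*I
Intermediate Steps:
J = -509441/468944 (J = 31/1106 - 1890/1696 = 31*(1/1106) - 1890*1/1696 = 31/1106 - 945/848 = -509441/468944 ≈ -1.0864)
(1120 - J)/((2272 + √(-840 - 729)) + 4792) = (1120 - 1*(-509441/468944))/((2272 + √(-840 - 729)) + 4792) = (1120 + 509441/468944)/((2272 + √(-1569)) + 4792) = 525726721/(468944*((2272 + I*√1569) + 4792)) = 525726721/(468944*(7064 + I*√1569))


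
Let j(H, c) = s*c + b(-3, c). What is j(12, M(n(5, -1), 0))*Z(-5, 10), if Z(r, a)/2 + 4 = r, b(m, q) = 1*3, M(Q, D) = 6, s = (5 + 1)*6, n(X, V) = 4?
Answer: -3942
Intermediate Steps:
s = 36 (s = 6*6 = 36)
b(m, q) = 3
Z(r, a) = -8 + 2*r
j(H, c) = 3 + 36*c (j(H, c) = 36*c + 3 = 3 + 36*c)
j(12, M(n(5, -1), 0))*Z(-5, 10) = (3 + 36*6)*(-8 + 2*(-5)) = (3 + 216)*(-8 - 10) = 219*(-18) = -3942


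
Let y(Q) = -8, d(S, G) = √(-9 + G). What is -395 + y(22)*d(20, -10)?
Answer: -395 - 8*I*√19 ≈ -395.0 - 34.871*I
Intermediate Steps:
-395 + y(22)*d(20, -10) = -395 - 8*√(-9 - 10) = -395 - 8*I*√19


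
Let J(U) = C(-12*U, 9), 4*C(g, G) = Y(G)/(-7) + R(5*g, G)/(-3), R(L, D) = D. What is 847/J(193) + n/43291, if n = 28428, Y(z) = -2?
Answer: -1026149224/822529 ≈ -1247.6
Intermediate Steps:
C(g, G) = 1/14 - G/12 (C(g, G) = (-2/(-7) + G/(-3))/4 = (-2*(-⅐) + G*(-⅓))/4 = (2/7 - G/3)/4 = 1/14 - G/12)
J(U) = -19/28 (J(U) = 1/14 - 1/12*9 = 1/14 - ¾ = -19/28)
847/J(193) + n/43291 = 847/(-19/28) + 28428/43291 = 847*(-28/19) + 28428*(1/43291) = -23716/19 + 28428/43291 = -1026149224/822529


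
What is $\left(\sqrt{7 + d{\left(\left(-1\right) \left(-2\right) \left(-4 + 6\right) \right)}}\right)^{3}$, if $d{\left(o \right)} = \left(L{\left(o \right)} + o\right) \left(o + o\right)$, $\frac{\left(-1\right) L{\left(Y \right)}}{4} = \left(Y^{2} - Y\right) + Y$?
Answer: $- 473 i \sqrt{473} \approx - 10287.0 i$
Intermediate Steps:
$L{\left(Y \right)} = - 4 Y^{2}$ ($L{\left(Y \right)} = - 4 \left(\left(Y^{2} - Y\right) + Y\right) = - 4 Y^{2}$)
$d{\left(o \right)} = 2 o \left(o - 4 o^{2}\right)$ ($d{\left(o \right)} = \left(- 4 o^{2} + o\right) \left(o + o\right) = \left(o - 4 o^{2}\right) 2 o = 2 o \left(o - 4 o^{2}\right)$)
$\left(\sqrt{7 + d{\left(\left(-1\right) \left(-2\right) \left(-4 + 6\right) \right)}}\right)^{3} = \left(\sqrt{7 + \left(\left(-1\right) \left(-2\right) \left(-4 + 6\right)\right)^{2} \left(2 - 8 \left(-1\right) \left(-2\right) \left(-4 + 6\right)\right)}\right)^{3} = \left(\sqrt{7 + \left(2 \cdot 2\right)^{2} \left(2 - 8 \cdot 2 \cdot 2\right)}\right)^{3} = \left(\sqrt{7 + 4^{2} \left(2 - 32\right)}\right)^{3} = \left(\sqrt{7 + 16 \left(2 - 32\right)}\right)^{3} = \left(\sqrt{7 + 16 \left(-30\right)}\right)^{3} = \left(\sqrt{7 - 480}\right)^{3} = \left(\sqrt{-473}\right)^{3} = \left(i \sqrt{473}\right)^{3} = - 473 i \sqrt{473}$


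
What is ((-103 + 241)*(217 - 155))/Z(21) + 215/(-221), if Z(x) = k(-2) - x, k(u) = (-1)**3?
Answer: -947803/2431 ≈ -389.88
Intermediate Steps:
k(u) = -1
Z(x) = -1 - x
((-103 + 241)*(217 - 155))/Z(21) + 215/(-221) = ((-103 + 241)*(217 - 155))/(-1 - 1*21) + 215/(-221) = (138*62)/(-1 - 21) + 215*(-1/221) = 8556/(-22) - 215/221 = 8556*(-1/22) - 215/221 = -4278/11 - 215/221 = -947803/2431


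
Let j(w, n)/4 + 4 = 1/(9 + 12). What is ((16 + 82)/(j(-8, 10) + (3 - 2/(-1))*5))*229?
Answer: 471282/193 ≈ 2441.9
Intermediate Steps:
j(w, n) = -332/21 (j(w, n) = -16 + 4/(9 + 12) = -16 + 4/21 = -332/21)
((16 + 82)/(j(-8, 10) + (3 - 2/(-1))*5))*229 = ((16 + 82)/(-332/21 + (3 - 2/(-1))*5))*229 = (98/(-332/21 + (3 - 2*(-1))*5))*229 = (98/(-332/21 + (3 + 2)*5))*229 = (98/(-332/21 + 5*5))*229 = (98/(-332/21 + 25))*229 = (98/(193/21))*229 = (98*(21/193))*229 = (2058/193)*229 = 471282/193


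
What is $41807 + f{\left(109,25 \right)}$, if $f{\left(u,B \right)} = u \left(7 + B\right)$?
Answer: $45295$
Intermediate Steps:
$41807 + f{\left(109,25 \right)} = 41807 + 109 \left(7 + 25\right) = 41807 + 109 \cdot 32 = 41807 + 3488 = 45295$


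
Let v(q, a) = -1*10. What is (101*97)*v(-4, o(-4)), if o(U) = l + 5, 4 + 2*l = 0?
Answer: -97970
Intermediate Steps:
l = -2 (l = -2 + (1/2)*0 = -2 + 0 = -2)
o(U) = 3 (o(U) = -2 + 5 = 3)
v(q, a) = -10
(101*97)*v(-4, o(-4)) = (101*97)*(-10) = 9797*(-10) = -97970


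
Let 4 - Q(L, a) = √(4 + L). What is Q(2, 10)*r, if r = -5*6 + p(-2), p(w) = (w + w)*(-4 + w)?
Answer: -24 + 6*√6 ≈ -9.3031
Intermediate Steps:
Q(L, a) = 4 - √(4 + L)
p(w) = 2*w*(-4 + w) (p(w) = (2*w)*(-4 + w) = 2*w*(-4 + w))
r = -6 (r = -5*6 + 2*(-2)*(-4 - 2) = -30 + 2*(-2)*(-6) = -30 + 24 = -6)
Q(2, 10)*r = (4 - √(4 + 2))*(-6) = (4 - √6)*(-6) = -24 + 6*√6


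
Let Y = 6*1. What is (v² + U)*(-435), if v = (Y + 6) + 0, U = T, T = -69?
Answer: -32625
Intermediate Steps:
Y = 6
U = -69
v = 12 (v = (6 + 6) + 0 = 12 + 0 = 12)
(v² + U)*(-435) = (12² - 69)*(-435) = (144 - 69)*(-435) = 75*(-435) = -32625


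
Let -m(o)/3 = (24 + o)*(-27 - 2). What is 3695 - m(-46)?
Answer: 5609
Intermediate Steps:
m(o) = 2088 + 87*o (m(o) = -3*(24 + o)*(-27 - 2) = -3*(24 + o)*(-29) = -3*(-696 - 29*o) = 2088 + 87*o)
3695 - m(-46) = 3695 - (2088 + 87*(-46)) = 3695 - (2088 - 4002) = 3695 - 1*(-1914) = 3695 + 1914 = 5609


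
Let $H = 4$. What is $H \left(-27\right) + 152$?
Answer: $44$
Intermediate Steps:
$H \left(-27\right) + 152 = 4 \left(-27\right) + 152 = -108 + 152 = 44$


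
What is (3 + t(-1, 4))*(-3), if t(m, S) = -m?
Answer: -12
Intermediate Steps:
(3 + t(-1, 4))*(-3) = (3 - 1*(-1))*(-3) = (3 + 1)*(-3) = 4*(-3) = -12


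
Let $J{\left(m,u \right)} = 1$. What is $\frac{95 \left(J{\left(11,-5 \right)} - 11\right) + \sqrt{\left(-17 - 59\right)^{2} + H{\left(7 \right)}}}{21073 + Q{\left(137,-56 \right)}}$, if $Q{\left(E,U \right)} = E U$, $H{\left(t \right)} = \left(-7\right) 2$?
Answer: $- \frac{950}{13401} + \frac{\sqrt{5762}}{13401} \approx -0.065226$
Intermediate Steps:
$H{\left(t \right)} = -14$
$\frac{95 \left(J{\left(11,-5 \right)} - 11\right) + \sqrt{\left(-17 - 59\right)^{2} + H{\left(7 \right)}}}{21073 + Q{\left(137,-56 \right)}} = \frac{95 \left(1 - 11\right) + \sqrt{\left(-17 - 59\right)^{2} - 14}}{21073 + 137 \left(-56\right)} = \frac{95 \left(-10\right) + \sqrt{\left(-76\right)^{2} - 14}}{21073 - 7672} = \frac{-950 + \sqrt{5776 - 14}}{13401} = \left(-950 + \sqrt{5762}\right) \frac{1}{13401} = - \frac{950}{13401} + \frac{\sqrt{5762}}{13401}$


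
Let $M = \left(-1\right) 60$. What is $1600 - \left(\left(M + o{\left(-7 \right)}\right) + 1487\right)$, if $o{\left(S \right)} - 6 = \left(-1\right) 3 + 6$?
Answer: $164$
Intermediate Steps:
$M = -60$
$o{\left(S \right)} = 9$ ($o{\left(S \right)} = 6 + \left(\left(-1\right) 3 + 6\right) = 6 + \left(-3 + 6\right) = 6 + 3 = 9$)
$1600 - \left(\left(M + o{\left(-7 \right)}\right) + 1487\right) = 1600 - \left(\left(-60 + 9\right) + 1487\right) = 1600 - \left(-51 + 1487\right) = 1600 - 1436 = 164$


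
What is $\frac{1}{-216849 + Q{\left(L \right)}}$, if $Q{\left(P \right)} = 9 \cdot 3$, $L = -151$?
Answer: $- \frac{1}{216822} \approx -4.6121 \cdot 10^{-6}$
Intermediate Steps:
$Q{\left(P \right)} = 27$
$\frac{1}{-216849 + Q{\left(L \right)}} = \frac{1}{-216849 + 27} = \frac{1}{-216822} = - \frac{1}{216822}$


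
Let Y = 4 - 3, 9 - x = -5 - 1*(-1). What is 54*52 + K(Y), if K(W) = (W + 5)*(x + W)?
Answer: 2892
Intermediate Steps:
x = 13 (x = 9 - (-5 - 1*(-1)) = 9 - (-5 + 1) = 9 - 1*(-4) = 9 + 4 = 13)
Y = 1
K(W) = (5 + W)*(13 + W) (K(W) = (W + 5)*(13 + W) = (5 + W)*(13 + W))
54*52 + K(Y) = 54*52 + (65 + 1² + 18*1) = 2808 + (65 + 1 + 18) = 2808 + 84 = 2892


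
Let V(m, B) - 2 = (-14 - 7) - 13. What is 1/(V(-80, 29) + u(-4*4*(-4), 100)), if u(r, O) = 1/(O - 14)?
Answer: -86/2751 ≈ -0.031261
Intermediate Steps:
V(m, B) = -32 (V(m, B) = 2 + ((-14 - 7) - 13) = 2 + (-21 - 13) = 2 - 34 = -32)
u(r, O) = 1/(-14 + O)
1/(V(-80, 29) + u(-4*4*(-4), 100)) = 1/(-32 + 1/(-14 + 100)) = 1/(-32 + 1/86) = 1/(-2751/86) = -86/2751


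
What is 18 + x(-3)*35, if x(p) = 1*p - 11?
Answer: -472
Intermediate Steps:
x(p) = -11 + p (x(p) = p - 11 = -11 + p)
18 + x(-3)*35 = 18 + (-11 - 3)*35 = 18 - 14*35 = 18 - 490 = -472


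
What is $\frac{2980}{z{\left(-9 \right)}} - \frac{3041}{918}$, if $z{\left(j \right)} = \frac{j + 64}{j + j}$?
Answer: $- \frac{9881755}{10098} \approx -978.58$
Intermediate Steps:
$z{\left(j \right)} = \frac{64 + j}{2 j}$
$\frac{2980}{z{\left(-9 \right)}} - \frac{3041}{918} = \frac{2980}{\frac{1}{2} \frac{1}{-9} \left(64 - 9\right)} - \frac{3041}{918} = \frac{2980}{\frac{1}{2} \left(- \frac{1}{9}\right) 55} - \frac{3041}{918} = \frac{2980}{- \frac{55}{18}} - \frac{3041}{918} = 2980 \left(- \frac{18}{55}\right) - \frac{3041}{918} = - \frac{10728}{11} - \frac{3041}{918} = - \frac{9881755}{10098}$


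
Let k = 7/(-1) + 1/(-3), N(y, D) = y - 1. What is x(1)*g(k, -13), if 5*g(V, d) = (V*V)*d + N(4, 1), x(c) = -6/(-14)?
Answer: -179/3 ≈ -59.667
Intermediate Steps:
x(c) = 3/7 (x(c) = -6*(-1/14) = 3/7)
N(y, D) = -1 + y
k = -22/3 (k = 7*(-1) + 1*(-1/3) = -7 - 1/3 = -22/3 ≈ -7.3333)
g(V, d) = 3/5 + d*V**2/5 (g(V, d) = ((V*V)*d + (-1 + 4))/5 = (V**2*d + 3)/5 = (d*V**2 + 3)/5 = (3 + d*V**2)/5 = 3/5 + d*V**2/5)
x(1)*g(k, -13) = 3*(3/5 + (1/5)*(-13)*(-22/3)**2)/7 = 3*(3/5 + (1/5)*(-13)*(484/9))/7 = 3*(3/5 - 6292/45)/7 = (3/7)*(-1253/9) = -179/3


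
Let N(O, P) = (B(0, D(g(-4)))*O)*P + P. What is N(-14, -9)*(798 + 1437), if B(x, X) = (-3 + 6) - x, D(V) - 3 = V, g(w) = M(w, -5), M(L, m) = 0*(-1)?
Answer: 824715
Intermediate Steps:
M(L, m) = 0
g(w) = 0
D(V) = 3 + V
B(x, X) = 3 - x
N(O, P) = P + 3*O*P (N(O, P) = ((3 - 1*0)*O)*P + P = ((3 + 0)*O)*P + P = (3*O)*P + P = 3*O*P + P = P + 3*O*P)
N(-14, -9)*(798 + 1437) = (-9*(1 + 3*(-14)))*(798 + 1437) = -9*(1 - 42)*2235 = -9*(-41)*2235 = 369*2235 = 824715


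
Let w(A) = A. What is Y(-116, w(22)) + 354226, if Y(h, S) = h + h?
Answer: 353994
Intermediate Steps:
Y(h, S) = 2*h
Y(-116, w(22)) + 354226 = 2*(-116) + 354226 = -232 + 354226 = 353994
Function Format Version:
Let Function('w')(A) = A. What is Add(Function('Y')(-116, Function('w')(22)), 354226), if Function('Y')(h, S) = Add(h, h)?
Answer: 353994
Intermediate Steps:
Function('Y')(h, S) = Mul(2, h)
Add(Function('Y')(-116, Function('w')(22)), 354226) = Add(Mul(2, -116), 354226) = Add(-232, 354226) = 353994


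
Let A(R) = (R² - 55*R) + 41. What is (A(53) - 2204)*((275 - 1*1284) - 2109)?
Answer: 7074742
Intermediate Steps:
A(R) = 41 + R² - 55*R
(A(53) - 2204)*((275 - 1*1284) - 2109) = ((41 + 53² - 55*53) - 2204)*((275 - 1*1284) - 2109) = ((41 + 2809 - 2915) - 2204)*((275 - 1284) - 2109) = (-65 - 2204)*(-1009 - 2109) = -2269*(-3118) = 7074742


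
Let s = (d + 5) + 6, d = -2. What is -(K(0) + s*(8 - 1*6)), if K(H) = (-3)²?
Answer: -27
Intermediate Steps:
K(H) = 9
s = 9 (s = (-2 + 5) + 6 = 3 + 6 = 9)
-(K(0) + s*(8 - 1*6)) = -(9 + 9*(8 - 1*6)) = -(9 + 9*(8 - 6)) = -(9 + 9*2) = -(9 + 18) = -1*27 = -27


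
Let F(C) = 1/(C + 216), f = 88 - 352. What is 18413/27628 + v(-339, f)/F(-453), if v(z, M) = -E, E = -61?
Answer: -399399583/27628 ≈ -14456.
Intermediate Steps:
f = -264
F(C) = 1/(216 + C)
v(z, M) = 61 (v(z, M) = -1*(-61) = 61)
18413/27628 + v(-339, f)/F(-453) = 18413/27628 + 61/(1/(216 - 453)) = 18413*(1/27628) + 61/(1/(-237)) = 18413/27628 + 61/(-1/237) = 18413/27628 + 61*(-237) = 18413/27628 - 14457 = -399399583/27628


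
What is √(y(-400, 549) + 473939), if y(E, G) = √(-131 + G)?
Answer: √(473939 + √418) ≈ 688.45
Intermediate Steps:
√(y(-400, 549) + 473939) = √(√(-131 + 549) + 473939) = √(√418 + 473939) = √(473939 + √418)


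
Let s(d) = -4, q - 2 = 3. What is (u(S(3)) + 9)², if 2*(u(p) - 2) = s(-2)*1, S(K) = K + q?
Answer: 81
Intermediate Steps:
q = 5 (q = 2 + 3 = 5)
S(K) = 5 + K (S(K) = K + 5 = 5 + K)
u(p) = 0 (u(p) = 2 + (-4*1)/2 = 2 + (½)*(-4) = 2 - 2 = 0)
(u(S(3)) + 9)² = (0 + 9)² = 9² = 81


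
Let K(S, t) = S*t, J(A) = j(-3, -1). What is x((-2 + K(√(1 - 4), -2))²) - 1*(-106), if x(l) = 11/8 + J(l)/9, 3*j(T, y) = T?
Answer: 7723/72 ≈ 107.26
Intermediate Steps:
j(T, y) = T/3
J(A) = -1 (J(A) = (⅓)*(-3) = -1)
x(l) = 91/72 (x(l) = 11/8 - 1/9 = 11*(⅛) - 1*⅑ = 11/8 - ⅑ = 91/72)
x((-2 + K(√(1 - 4), -2))²) - 1*(-106) = 91/72 - 1*(-106) = 91/72 + 106 = 7723/72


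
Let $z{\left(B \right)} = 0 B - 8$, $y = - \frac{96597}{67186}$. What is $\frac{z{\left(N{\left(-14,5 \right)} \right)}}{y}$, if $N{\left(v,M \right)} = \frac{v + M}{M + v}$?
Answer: $\frac{537488}{96597} \approx 5.5642$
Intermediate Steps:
$N{\left(v,M \right)} = 1$ ($N{\left(v,M \right)} = \frac{M + v}{M + v} = 1$)
$y = - \frac{96597}{67186}$ ($y = \left(-96597\right) \frac{1}{67186} = - \frac{96597}{67186} \approx -1.4378$)
$z{\left(B \right)} = -8$ ($z{\left(B \right)} = 0 - 8 = -8$)
$\frac{z{\left(N{\left(-14,5 \right)} \right)}}{y} = - \frac{8}{- \frac{96597}{67186}} = \left(-8\right) \left(- \frac{67186}{96597}\right) = \frac{537488}{96597}$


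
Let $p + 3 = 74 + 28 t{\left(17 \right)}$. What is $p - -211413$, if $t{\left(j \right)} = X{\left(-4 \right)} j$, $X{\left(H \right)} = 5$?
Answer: $213864$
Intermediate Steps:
$t{\left(j \right)} = 5 j$
$p = 2451$ ($p = -3 + \left(74 + 28 \cdot 5 \cdot 17\right) = -3 + \left(74 + 28 \cdot 85\right) = -3 + \left(74 + 2380\right) = -3 + 2454 = 2451$)
$p - -211413 = 2451 - -211413 = 2451 + 211413 = 213864$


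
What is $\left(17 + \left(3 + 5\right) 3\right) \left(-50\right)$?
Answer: $-2050$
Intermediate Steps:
$\left(17 + \left(3 + 5\right) 3\right) \left(-50\right) = \left(17 + 8 \cdot 3\right) \left(-50\right) = \left(17 + 24\right) \left(-50\right) = 41 \left(-50\right) = -2050$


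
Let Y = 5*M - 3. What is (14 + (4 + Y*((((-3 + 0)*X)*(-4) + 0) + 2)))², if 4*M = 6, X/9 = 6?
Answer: 8661249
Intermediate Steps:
X = 54 (X = 9*6 = 54)
M = 3/2 (M = (¼)*6 = 3/2 ≈ 1.5000)
Y = 9/2 (Y = 5*(3/2) - 3 = 15/2 - 3 = 9/2 ≈ 4.5000)
(14 + (4 + Y*((((-3 + 0)*X)*(-4) + 0) + 2)))² = (14 + (4 + 9*((((-3 + 0)*54)*(-4) + 0) + 2)/2))² = (14 + (4 + 9*((-3*54*(-4) + 0) + 2)/2))² = (14 + (4 + 9*((-162*(-4) + 0) + 2)/2))² = (14 + (4 + 9*((648 + 0) + 2)/2))² = (14 + (4 + 9*(648 + 2)/2))² = (14 + (4 + (9/2)*650))² = (14 + (4 + 2925))² = (14 + 2929)² = 2943² = 8661249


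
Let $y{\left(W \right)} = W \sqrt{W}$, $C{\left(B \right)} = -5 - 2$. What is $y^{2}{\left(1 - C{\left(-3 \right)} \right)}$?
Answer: $512$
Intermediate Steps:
$C{\left(B \right)} = -7$ ($C{\left(B \right)} = -5 - 2 = -7$)
$y{\left(W \right)} = W^{\frac{3}{2}}$
$y^{2}{\left(1 - C{\left(-3 \right)} \right)} = \left(\left(1 - -7\right)^{\frac{3}{2}}\right)^{2} = \left(\left(1 + 7\right)^{\frac{3}{2}}\right)^{2} = \left(8^{\frac{3}{2}}\right)^{2} = \left(16 \sqrt{2}\right)^{2} = 512$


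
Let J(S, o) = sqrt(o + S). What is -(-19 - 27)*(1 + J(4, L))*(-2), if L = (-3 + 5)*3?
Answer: -92 - 92*sqrt(10) ≈ -382.93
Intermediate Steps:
L = 6 (L = 2*3 = 6)
J(S, o) = sqrt(S + o)
-(-19 - 27)*(1 + J(4, L))*(-2) = -(-19 - 27)*(1 + sqrt(4 + 6))*(-2) = -(-46)*(1 + sqrt(10))*(-2) = -(-46)*(-2 - 2*sqrt(10)) = -(92 + 92*sqrt(10)) = -92 - 92*sqrt(10)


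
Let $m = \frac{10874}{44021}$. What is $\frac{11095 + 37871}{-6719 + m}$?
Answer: $- \frac{2155532286}{295766225} \approx -7.288$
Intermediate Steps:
$m = \frac{10874}{44021}$ ($m = 10874 \cdot \frac{1}{44021} = \frac{10874}{44021} \approx 0.24702$)
$\frac{11095 + 37871}{-6719 + m} = \frac{11095 + 37871}{-6719 + \frac{10874}{44021}} = \frac{48966}{- \frac{295766225}{44021}} = 48966 \left(- \frac{44021}{295766225}\right) = - \frac{2155532286}{295766225}$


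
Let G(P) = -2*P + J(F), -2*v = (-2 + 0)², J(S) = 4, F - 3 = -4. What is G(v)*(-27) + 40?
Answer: -176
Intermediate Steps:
F = -1 (F = 3 - 4 = -1)
v = -2 (v = -(-2 + 0)²/2 = -½*(-2)² = -½*4 = -2)
G(P) = 4 - 2*P (G(P) = -2*P + 4 = 4 - 2*P)
G(v)*(-27) + 40 = (4 - 2*(-2))*(-27) + 40 = (4 + 4)*(-27) + 40 = 8*(-27) + 40 = -216 + 40 = -176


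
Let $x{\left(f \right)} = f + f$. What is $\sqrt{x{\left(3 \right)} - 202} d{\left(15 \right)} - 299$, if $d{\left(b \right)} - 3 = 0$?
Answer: $-299 + 42 i \approx -299.0 + 42.0 i$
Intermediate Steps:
$d{\left(b \right)} = 3$ ($d{\left(b \right)} = 3 + 0 = 3$)
$x{\left(f \right)} = 2 f$
$\sqrt{x{\left(3 \right)} - 202} d{\left(15 \right)} - 299 = \sqrt{2 \cdot 3 - 202} \cdot 3 - 299 = \sqrt{6 - 202} \cdot 3 - 299 = \sqrt{-196} \cdot 3 - 299 = 14 i 3 - 299 = 42 i - 299 = -299 + 42 i$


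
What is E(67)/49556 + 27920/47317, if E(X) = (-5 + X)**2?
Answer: 391372517/586210313 ≈ 0.66763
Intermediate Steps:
E(67)/49556 + 27920/47317 = (-5 + 67)**2/49556 + 27920/47317 = 62**2*(1/49556) + 27920*(1/47317) = 3844*(1/49556) + 27920/47317 = 961/12389 + 27920/47317 = 391372517/586210313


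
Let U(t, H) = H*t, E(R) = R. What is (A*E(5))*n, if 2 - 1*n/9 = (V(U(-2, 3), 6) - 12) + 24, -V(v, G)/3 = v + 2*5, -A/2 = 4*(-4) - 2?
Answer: 3240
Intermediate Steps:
A = 36 (A = -2*(4*(-4) - 2) = -2*(-16 - 2) = -2*(-18) = 36)
V(v, G) = -30 - 3*v (V(v, G) = -3*(v + 2*5) = -3*(v + 10) = -3*(10 + v) = -30 - 3*v)
n = 18 (n = 18 - 9*(((-30 - 9*(-2)) - 12) + 24) = 18 - 9*(((-30 - 3*(-6)) - 12) + 24) = 18 - 9*(((-30 + 18) - 12) + 24) = 18 - 9*((-12 - 12) + 24) = 18 - 9*(-24 + 24) = 18 - 9*0 = 18 + 0 = 18)
(A*E(5))*n = (36*5)*18 = 180*18 = 3240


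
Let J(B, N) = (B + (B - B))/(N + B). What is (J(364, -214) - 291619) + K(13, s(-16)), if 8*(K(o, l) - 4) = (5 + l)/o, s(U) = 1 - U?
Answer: -1137288211/3900 ≈ -2.9161e+5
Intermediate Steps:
J(B, N) = B/(B + N) (J(B, N) = (B + 0)/(B + N) = B/(B + N))
K(o, l) = 4 + (5 + l)/(8*o) (K(o, l) = 4 + ((5 + l)/o)/8 = 4 + (5 + l)/(8*o))
(J(364, -214) - 291619) + K(13, s(-16)) = (364/(364 - 214) - 291619) + (⅛)*(5 + (1 - 1*(-16)) + 32*13)/13 = (364/150 - 291619) + (⅛)*(1/13)*(5 + (1 + 16) + 416) = (364*(1/150) - 291619) + (⅛)*(1/13)*(5 + 17 + 416) = (182/75 - 291619) + (⅛)*(1/13)*438 = -21871243/75 + 219/52 = -1137288211/3900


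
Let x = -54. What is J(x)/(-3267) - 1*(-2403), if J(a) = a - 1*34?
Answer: 713699/297 ≈ 2403.0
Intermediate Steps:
J(a) = -34 + a (J(a) = a - 34 = -34 + a)
J(x)/(-3267) - 1*(-2403) = (-34 - 54)/(-3267) - 1*(-2403) = -88*(-1/3267) + 2403 = 8/297 + 2403 = 713699/297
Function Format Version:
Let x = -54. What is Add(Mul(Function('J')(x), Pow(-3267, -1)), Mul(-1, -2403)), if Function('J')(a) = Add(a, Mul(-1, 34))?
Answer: Rational(713699, 297) ≈ 2403.0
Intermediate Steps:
Function('J')(a) = Add(-34, a) (Function('J')(a) = Add(a, -34) = Add(-34, a))
Add(Mul(Function('J')(x), Pow(-3267, -1)), Mul(-1, -2403)) = Add(Mul(Add(-34, -54), Pow(-3267, -1)), Mul(-1, -2403)) = Add(Mul(-88, Rational(-1, 3267)), 2403) = Add(Rational(8, 297), 2403) = Rational(713699, 297)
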